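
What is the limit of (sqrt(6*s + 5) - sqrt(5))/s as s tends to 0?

3*√(5)/5

A 0/0 form; rationalise with √(5 + 6s) + √5. This collapses the numerator to 6s, leaving 6/(√(5 + 6s) + √5) → 6/(2√5) = 3*√(5)/5.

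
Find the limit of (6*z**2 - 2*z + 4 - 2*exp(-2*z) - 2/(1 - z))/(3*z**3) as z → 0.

Substitution gives 0/0 (the numerator vanishes to order 3).
Expand each term to order z^3: the coefficient of z^3 in -2·1/(1 - z) is -2 and in -2·e^(-2z) is 8/3.
Lower-order terms cancel with the polynomial part, so the numerator is (2/3)·z^3 + o(z^3), and the limit is (2/3)/(3) = 2/9.

2/9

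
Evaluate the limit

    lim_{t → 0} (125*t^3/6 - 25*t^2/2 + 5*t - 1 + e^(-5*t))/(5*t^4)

Direct substitution gives 0/0.
Apply L'Hôpital: lim (125*t^2/2 - 25*t + 5 - 5*e^(-5*t))/(20*t^3), still 0/0.
Apply L'Hôpital: lim (125*t - 25 + 25*e^(-5*t))/(60*t^2), still 0/0.
Apply L'Hôpital: lim (125 - 125*e^(-5*t))/(120*t), still 0/0.
After 4 applications of L'Hôpital's rule the quotient is (625*e^(-5*t))/(120); substituting t = 0 gives 125/24.

125/24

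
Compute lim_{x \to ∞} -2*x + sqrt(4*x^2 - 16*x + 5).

-4

This has the form ∞ − ∞. Multiply and divide by the conjugate √(4*x^2 - 16*x + 5) + 2x.
That gives (-16x + 5) / (√(4*x^2 - 16*x + 5) + 2x).
Divide numerator and denominator by x: the limit is -16/(2·2) = -4.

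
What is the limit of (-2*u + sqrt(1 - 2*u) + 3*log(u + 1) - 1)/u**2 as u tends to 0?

-2

Substitution gives 0/0; apply L'Hôpital's rule 2 times.
After differentiating numerator and denominator 2 times the quotient is (-3/(u + 1)^2 - 1/(1 - 2*u)^(3/2))/(2); at u = 0 this is -2.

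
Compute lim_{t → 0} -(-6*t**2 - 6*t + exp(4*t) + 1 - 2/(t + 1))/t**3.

-38/3

Substitution gives 0/0; apply L'Hôpital's rule 3 times.
After differentiating numerator and denominator 3 times the quotient is (64*e^(4*t) + 12/(t + 1)^4)/(-6); at t = 0 this is -38/3.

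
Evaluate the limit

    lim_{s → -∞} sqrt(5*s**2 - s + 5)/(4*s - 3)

-√(5)/4

For large |s|, √(5*s^2 - s + 5) ≈ √5·|s| and the denominator ≈ 4s.
Since s → −∞, |s| = −s, giving −√5/(4) = -√(5)/4.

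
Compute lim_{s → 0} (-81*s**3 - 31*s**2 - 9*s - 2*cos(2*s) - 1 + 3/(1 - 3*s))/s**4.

Substitution gives 0/0 (the numerator vanishes to order 4).
Expand each term to order s^4: the coefficient of s^4 in -2·cos(2s) is -4/3 and in 3·1/(1 - 3s) is 243.
Lower-order terms cancel with the polynomial part, so the numerator is (725/3)·s^4 + o(s^4), and the limit is (725/3)/(1) = 725/3.

725/3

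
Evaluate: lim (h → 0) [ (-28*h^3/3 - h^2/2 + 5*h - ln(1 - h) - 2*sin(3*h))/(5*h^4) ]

Substitution gives 0/0; apply L'Hôpital's rule 4 times.
After differentiating numerator and denominator 4 times the quotient is (-162*sin(3*h) + 6/(h - 1)^4)/(120); at h = 0 this is 1/20.

1/20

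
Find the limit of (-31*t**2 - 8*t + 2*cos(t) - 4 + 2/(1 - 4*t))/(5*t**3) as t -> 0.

Substitution gives 0/0; apply L'Hôpital's rule 3 times.
After differentiating numerator and denominator 3 times the quotient is (2*sin(t) + 768/(4*t - 1)^4)/(30); at t = 0 this is 128/5.

128/5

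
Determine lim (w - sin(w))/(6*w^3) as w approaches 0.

1/36

Direct substitution gives 0/0.
Apply L'Hôpital: lim (1 - cos(w))/(18*w^2), still 0/0.
Apply L'Hôpital: lim (sin(w))/(36*w), still 0/0.
After 3 applications of L'Hôpital's rule the quotient is (cos(w))/(36); substituting w = 0 gives 1/36.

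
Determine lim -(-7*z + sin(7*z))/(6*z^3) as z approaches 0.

343/36

Direct substitution gives 0/0.
Apply L'Hôpital: lim (7*cos(7*z) - 7)/(-18*z^2), still 0/0.
Apply L'Hôpital: lim (-49*sin(7*z))/(-36*z), still 0/0.
After 3 applications of L'Hôpital's rule the quotient is (-343*cos(7*z))/(-36); substituting z = 0 gives 343/36.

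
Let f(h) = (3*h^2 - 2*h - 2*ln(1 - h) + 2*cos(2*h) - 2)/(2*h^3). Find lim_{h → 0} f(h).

1/3

Substitution gives 0/0; apply L'Hôpital's rule 3 times.
After differentiating numerator and denominator 3 times the quotient is (16*sin(2*h) - 4/(h - 1)^3)/(12); at h = 0 this is 1/3.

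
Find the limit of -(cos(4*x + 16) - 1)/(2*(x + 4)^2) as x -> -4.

Direct substitution gives 0/0.
Apply L'Hôpital: lim (-4*sin(4*x + 16))/(-4*x - 16), still 0/0.
After 2 applications of L'Hôpital's rule the quotient is (-16*cos(4*x + 16))/(-4); substituting x = -4 gives 4.

4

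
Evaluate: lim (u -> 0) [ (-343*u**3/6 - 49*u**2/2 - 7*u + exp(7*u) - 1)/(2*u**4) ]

2401/48

Direct substitution gives 0/0.
Apply L'Hôpital: lim (-343*u^2/2 - 49*u + 7*e^(7*u) - 7)/(8*u^3), still 0/0.
Apply L'Hôpital: lim (-343*u + 49*e^(7*u) - 49)/(24*u^2), still 0/0.
Apply L'Hôpital: lim (343*e^(7*u) - 343)/(48*u), still 0/0.
After 4 applications of L'Hôpital's rule the quotient is (2401*e^(7*u))/(48); substituting u = 0 gives 2401/48.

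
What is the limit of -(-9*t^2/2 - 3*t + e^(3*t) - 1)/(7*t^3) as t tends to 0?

Direct substitution gives 0/0.
Apply L'Hôpital: lim (-9*t + 3*e^(3*t) - 3)/(-21*t^2), still 0/0.
Apply L'Hôpital: lim (9*e^(3*t) - 9)/(-42*t), still 0/0.
After 3 applications of L'Hôpital's rule the quotient is (27*e^(3*t))/(-42); substituting t = 0 gives -9/14.

-9/14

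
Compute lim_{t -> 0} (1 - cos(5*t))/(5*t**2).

5/2

Substitution gives 0/0.
Use (1 − cos u)/u² → 1/2 with u = 5t: the limit is 5²/(2·5) = 5/2.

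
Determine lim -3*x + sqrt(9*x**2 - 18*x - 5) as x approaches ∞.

-3

This has the form ∞ − ∞. Multiply and divide by the conjugate √(9*x^2 - 18*x - 5) + 3x.
That gives (-18x - 5) / (√(9*x^2 - 18*x - 5) + 3x).
Divide numerator and denominator by x: the limit is -18/(2·3) = -3.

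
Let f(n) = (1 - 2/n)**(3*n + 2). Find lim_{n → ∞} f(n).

e^(-6)

The base → 1 and the exponent → ∞: a 1^∞ form.
Take logarithms: (3n + 2)·ln(1 - 2/n). Since ln(1+u) ~ u for small u, this behaves like (3n)·(-2/n) → -6.
So the limit is e^(-6).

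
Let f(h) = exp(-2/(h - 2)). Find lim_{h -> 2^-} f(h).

As h → 2⁻, -2/(h - 2) → +∞, so e^(-2/(h - 2)) → ∞.

∞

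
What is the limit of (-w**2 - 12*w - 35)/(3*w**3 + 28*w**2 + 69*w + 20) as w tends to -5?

Direct substitution gives 0/0, so factor. Both numerator and denominator have (w + 5) as a factor.
After cancelling, the expression reduces to (-w - 7)/(3*w^2 + 13*w + 4).
Substituting w = -5 gives -1/7.

-1/7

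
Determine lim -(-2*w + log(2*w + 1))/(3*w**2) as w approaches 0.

Direct substitution gives 0/0.
Apply L'Hôpital: lim (-2 + 2/(2*w + 1))/(-6*w), still 0/0.
After 2 applications of L'Hôpital's rule the quotient is (-4/(2*w + 1)^2)/(-6); substituting w = 0 gives 2/3.

2/3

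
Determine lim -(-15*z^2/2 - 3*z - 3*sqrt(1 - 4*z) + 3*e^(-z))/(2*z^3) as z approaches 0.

-23/4

Substitution gives 0/0 (the numerator vanishes to order 3).
Expand each term to order z^3: the coefficient of z^3 in 3·e^(-z) is -1/2 and in -3·√(1 - 4z) is 12.
Lower-order terms cancel with the polynomial part, so the numerator is (23/2)·z^3 + o(z^3), and the limit is (23/2)/(-2) = -23/4.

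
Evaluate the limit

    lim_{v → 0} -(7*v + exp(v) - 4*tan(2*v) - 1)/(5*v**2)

-1/10

Substitution gives 0/0; apply L'Hôpital's rule 2 times.
After differentiating numerator and denominator 2 times the quotient is (e^(v) - 32*tan(2*v)/cos(2*v)^2)/(-10); at v = 0 this is -1/10.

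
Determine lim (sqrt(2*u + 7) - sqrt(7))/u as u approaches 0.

√(7)/7

Substitution gives 0/0. Multiply numerator and denominator by the conjugate √(7 + 2u) + √7.
The numerator becomes (7 + 2u) − 7 = 2u, so the expression simplifies to 2/(√(7 + 2u) + √7).
Letting u → 0 gives 2/(2√7) = √(7)/7.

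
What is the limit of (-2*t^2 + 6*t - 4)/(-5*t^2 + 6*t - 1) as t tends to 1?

At t = 1 both the top and bottom vanish — a removable singularity. Factoring out (t - 1) from each leaves (4 - 2*t)/(1 - 5*t), which at t = 1 equals -1/2.

-1/2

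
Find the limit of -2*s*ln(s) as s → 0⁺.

0

This is a 0·(−∞) form. Rewrite as -2·ln(s) / s^(−1) and apply L'Hôpital:
the derivative quotient is -2·(1/s) / (−1·s^(−2)) = (2/1)·s^1 → 0.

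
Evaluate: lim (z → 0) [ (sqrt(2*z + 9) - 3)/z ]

Substitution gives 0/0. Multiply numerator and denominator by the conjugate √(9 + 2z) + √9.
The numerator becomes (9 + 2z) − 9 = 2z, so the expression simplifies to 2/(√(9 + 2z) + √9).
Letting z → 0 gives 2/(2√9) = 1/3.

1/3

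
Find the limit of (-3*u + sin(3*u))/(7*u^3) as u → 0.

-9/14

Direct substitution gives 0/0.
Apply L'Hôpital: lim (3*cos(3*u) - 3)/(21*u^2), still 0/0.
Apply L'Hôpital: lim (-9*sin(3*u))/(42*u), still 0/0.
After 3 applications of L'Hôpital's rule the quotient is (-27*cos(3*u))/(42); substituting u = 0 gives -9/14.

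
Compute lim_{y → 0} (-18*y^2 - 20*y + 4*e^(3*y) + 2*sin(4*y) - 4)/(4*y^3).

-5/6

Substitution gives 0/0 (the numerator vanishes to order 3).
Expand each term to order y^3: the coefficient of y^3 in 4·e^(3y) is 18 and in 2·sin(4y) is -64/3.
Lower-order terms cancel with the polynomial part, so the numerator is (-10/3)·y^3 + o(y^3), and the limit is (-10/3)/(4) = -5/6.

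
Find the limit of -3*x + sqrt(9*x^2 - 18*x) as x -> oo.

-3

This has the form ∞ − ∞. Multiply and divide by the conjugate √(9*x^2 - 18*x) + 3x.
That gives (-18x) / (√(9*x^2 - 18*x) + 3x).
Divide numerator and denominator by x: the limit is -18/(2·3) = -3.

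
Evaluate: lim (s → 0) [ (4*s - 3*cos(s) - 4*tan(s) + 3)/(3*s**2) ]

1/2

Substitution gives 0/0 (the numerator vanishes to order 2).
Expand each term to order s^2: the coefficient of s^2 in -4·tan(s) is 0 and in -3·cos(s) is 3/2.
Lower-order terms cancel with the polynomial part, so the numerator is (3/2)·s^2 + o(s^2), and the limit is (3/2)/(3) = 1/2.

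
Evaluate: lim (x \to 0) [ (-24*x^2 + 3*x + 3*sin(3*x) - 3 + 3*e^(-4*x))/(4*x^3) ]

-91/8

Substitution gives 0/0 (the numerator vanishes to order 3).
Expand each term to order x^3: the coefficient of x^3 in 3·e^(-4x) is -32 and in 3·sin(3x) is -27/2.
Lower-order terms cancel with the polynomial part, so the numerator is (-91/2)·x^3 + o(x^3), and the limit is (-91/2)/(4) = -91/8.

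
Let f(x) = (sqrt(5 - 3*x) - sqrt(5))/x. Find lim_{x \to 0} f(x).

-3*√(5)/10

A 0/0 form; rationalise with √(5 - 3x) + √5. This collapses the numerator to -3x, leaving -3/(√(5 - 3x) + √5) → -3/(2√5) = -3*√(5)/10.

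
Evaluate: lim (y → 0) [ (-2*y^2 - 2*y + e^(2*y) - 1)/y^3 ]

4/3

Direct substitution gives 0/0.
Apply L'Hôpital: lim (-4*y + 2*e^(2*y) - 2)/(3*y^2), still 0/0.
Apply L'Hôpital: lim (4*e^(2*y) - 4)/(6*y), still 0/0.
After 3 applications of L'Hôpital's rule the quotient is (8*e^(2*y))/(6); substituting y = 0 gives 4/3.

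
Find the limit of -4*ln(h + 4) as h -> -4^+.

∞

As h → -4⁺, h + 4 → 0⁺ and ln(h + 4) → −∞.
Multiplying by -4 gives ∞.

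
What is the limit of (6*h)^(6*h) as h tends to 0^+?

1

Base → 0⁺ and exponent → 0⁺: a 0^0 form.
Take logs: 6h·ln(6h). This is 0·(−∞); rewriting as ln(6h)/(1/(6h)) and applying L'Hôpital gives 0.
Hence the limit is e^0 = 1.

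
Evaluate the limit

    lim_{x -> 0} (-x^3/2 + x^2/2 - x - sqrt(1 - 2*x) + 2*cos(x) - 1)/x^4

Substitution gives 0/0 (the numerator vanishes to order 4).
Expand each term to order x^4: the coefficient of x^4 in −√(1 - 2x) is 5/8 and in 2·cos(x) is 1/12.
Lower-order terms cancel with the polynomial part, so the numerator is (17/24)·x^4 + o(x^4), and the limit is (17/24)/(1) = 17/24.

17/24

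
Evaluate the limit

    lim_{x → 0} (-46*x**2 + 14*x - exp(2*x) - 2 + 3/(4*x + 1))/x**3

Substitution gives 0/0; apply L'Hôpital's rule 3 times.
After differentiating numerator and denominator 3 times the quotient is (-8*e^(2*x) - 1152/(4*x + 1)^4)/(6); at x = 0 this is -580/3.

-580/3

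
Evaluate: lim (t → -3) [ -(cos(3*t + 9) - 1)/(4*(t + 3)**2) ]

9/8

Direct substitution gives 0/0.
Apply L'Hôpital: lim (-3*sin(3*t + 9))/(-8*t - 24), still 0/0.
After 2 applications of L'Hôpital's rule the quotient is (-9*cos(3*t + 9))/(-8); substituting t = -3 gives 9/8.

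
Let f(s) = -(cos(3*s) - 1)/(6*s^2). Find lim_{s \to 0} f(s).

Direct substitution gives 0/0.
Apply L'Hôpital: lim (-3*sin(3*s))/(-12*s), still 0/0.
After 2 applications of L'Hôpital's rule the quotient is (-9*cos(3*s))/(-12); substituting s = 0 gives 3/4.

3/4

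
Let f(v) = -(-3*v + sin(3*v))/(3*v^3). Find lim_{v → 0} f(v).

Direct substitution gives 0/0.
Apply L'Hôpital: lim (3*cos(3*v) - 3)/(-9*v^2), still 0/0.
Apply L'Hôpital: lim (-9*sin(3*v))/(-18*v), still 0/0.
After 3 applications of L'Hôpital's rule the quotient is (-27*cos(3*v))/(-18); substituting v = 0 gives 3/2.

3/2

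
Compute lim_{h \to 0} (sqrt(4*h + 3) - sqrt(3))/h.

2*√(3)/3

A 0/0 form; rationalise with √(3 + 4h) + √3. This collapses the numerator to 4h, leaving 4/(√(3 + 4h) + √3) → 4/(2√3) = 2*√(3)/3.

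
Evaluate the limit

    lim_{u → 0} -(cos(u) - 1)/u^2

Direct substitution gives 0/0.
Apply L'Hôpital: lim (-sin(u))/(-2*u), still 0/0.
After 2 applications of L'Hôpital's rule the quotient is (-cos(u))/(-2); substituting u = 0 gives 1/2.

1/2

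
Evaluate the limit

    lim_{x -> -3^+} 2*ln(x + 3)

-∞

As x → -3⁺, x + 3 → 0⁺ and ln(x + 3) → −∞.
Multiplying by 2 gives -∞.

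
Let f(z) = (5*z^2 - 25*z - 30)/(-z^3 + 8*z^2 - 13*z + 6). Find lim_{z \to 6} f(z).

-7/5

Since z = 6 makes numerator and denominator zero, (z - 6) divides both.
Cancelling it gives (5*z + 5)/(-z^2 + 2*z - 1); now plug in z = 6 to get -7/5.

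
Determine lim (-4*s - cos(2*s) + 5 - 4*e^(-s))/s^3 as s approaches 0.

Substitution gives 0/0 (the numerator vanishes to order 3).
Expand each term to order s^3: the coefficient of s^3 in -4·e^(-s) is 2/3 and in −cos(2s) is 0.
Lower-order terms cancel with the polynomial part, so the numerator is (2/3)·s^3 + o(s^3), and the limit is (2/3)/(1) = 2/3.

2/3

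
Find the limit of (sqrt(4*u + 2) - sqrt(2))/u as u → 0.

√(2)

Substitution gives 0/0. Multiply numerator and denominator by the conjugate √(2 + 4u) + √2.
The numerator becomes (2 + 4u) − 2 = 4u, so the expression simplifies to 4/(√(2 + 4u) + √2).
Letting u → 0 gives 4/(2√2) = √(2).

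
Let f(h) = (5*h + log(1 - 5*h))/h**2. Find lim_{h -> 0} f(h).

-25/2

Direct substitution gives 0/0.
Apply L'Hôpital: lim (5 - 5/(1 - 5*h))/(2*h), still 0/0.
After 2 applications of L'Hôpital's rule the quotient is (-25/(1 - 5*h)^2)/(2); substituting h = 0 gives -25/2.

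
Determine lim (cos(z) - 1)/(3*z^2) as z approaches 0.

Direct substitution gives 0/0.
Apply L'Hôpital: lim (-sin(z))/(6*z), still 0/0.
After 2 applications of L'Hôpital's rule the quotient is (-cos(z))/(6); substituting z = 0 gives -1/6.

-1/6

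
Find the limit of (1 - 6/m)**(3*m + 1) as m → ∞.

The base → 1 and the exponent → ∞: a 1^∞ form.
Take logarithms: (3m + 1)·ln(1 - 6/m). Since ln(1+u) ~ u for small u, this behaves like (3m)·(-6/m) → -18.
So the limit is e^(-18).

e^(-18)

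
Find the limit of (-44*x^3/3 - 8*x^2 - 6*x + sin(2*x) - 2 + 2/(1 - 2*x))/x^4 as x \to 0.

Substitution gives 0/0 (the numerator vanishes to order 4).
Expand each term to order x^4: the coefficient of x^4 in 2·1/(1 - 2x) is 32 and in sin(2x) is 0.
Lower-order terms cancel with the polynomial part, so the numerator is (32)·x^4 + o(x^4), and the limit is (32)/(1) = 32.

32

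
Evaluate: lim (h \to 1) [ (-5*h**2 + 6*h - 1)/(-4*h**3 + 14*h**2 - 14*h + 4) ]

-2

Direct substitution gives 0/0, so factor. Both numerator and denominator have (h - 1) as a factor.
After cancelling, the expression reduces to (1 - 5*h)/(-4*h^2 + 10*h - 4).
Substituting h = 1 gives -2.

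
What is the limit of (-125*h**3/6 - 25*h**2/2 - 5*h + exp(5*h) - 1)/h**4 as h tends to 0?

Direct substitution gives 0/0.
Apply L'Hôpital: lim (-125*h^2/2 - 25*h + 5*e^(5*h) - 5)/(4*h^3), still 0/0.
Apply L'Hôpital: lim (-125*h + 25*e^(5*h) - 25)/(12*h^2), still 0/0.
Apply L'Hôpital: lim (125*e^(5*h) - 125)/(24*h), still 0/0.
After 4 applications of L'Hôpital's rule the quotient is (625*e^(5*h))/(24); substituting h = 0 gives 625/24.

625/24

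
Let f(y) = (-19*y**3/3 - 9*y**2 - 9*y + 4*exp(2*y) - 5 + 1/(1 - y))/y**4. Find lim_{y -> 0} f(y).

Substitution gives 0/0 (the numerator vanishes to order 4).
Expand each term to order y^4: the coefficient of y^4 in 1/(1 - y) is 1 and in 4·e^(2y) is 8/3.
Lower-order terms cancel with the polynomial part, so the numerator is (11/3)·y^4 + o(y^4), and the limit is (11/3)/(1) = 11/3.

11/3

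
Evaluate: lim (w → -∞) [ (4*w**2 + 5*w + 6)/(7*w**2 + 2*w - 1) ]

4/7

Numerator and denominator both have degree 2.
Dividing every term by w^2, all lower-order terms vanish and the limit is the ratio of leading coefficients, 4/(7) = 4/7.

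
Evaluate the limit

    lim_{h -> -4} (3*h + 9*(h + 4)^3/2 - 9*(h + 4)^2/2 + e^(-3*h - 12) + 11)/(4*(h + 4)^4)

27/32

Direct substitution gives 0/0.
Apply L'Hôpital: lim (-9*h + 27*(h + 4)^2/2 - 3*e^(-3*h - 12) - 33)/(16*(h + 4)^3), still 0/0.
Apply L'Hôpital: lim (27*h + 9*e^(-3*h - 12) + 99)/(48*(h + 4)^2), still 0/0.
Apply L'Hôpital: lim (27 - 27*e^(-3*h - 12))/(96*h + 384), still 0/0.
After 4 applications of L'Hôpital's rule the quotient is (81*e^(-3*h - 12))/(96); substituting h = -4 gives 27/32.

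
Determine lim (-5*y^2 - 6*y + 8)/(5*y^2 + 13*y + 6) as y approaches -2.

-2

At y = -2 both the top and bottom vanish — a removable singularity. Factoring out (y + 2) from each leaves (4 - 5*y)/(5*y + 3), which at y = -2 equals -2.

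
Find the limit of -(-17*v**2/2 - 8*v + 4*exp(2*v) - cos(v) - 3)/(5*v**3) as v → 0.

-16/15

Substitution gives 0/0 (the numerator vanishes to order 3).
Expand each term to order v^3: the coefficient of v^3 in 4·e^(2v) is 16/3 and in −cos(v) is 0.
Lower-order terms cancel with the polynomial part, so the numerator is (16/3)·v^3 + o(v^3), and the limit is (16/3)/(-5) = -16/15.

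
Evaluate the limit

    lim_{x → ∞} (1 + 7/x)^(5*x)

Write it as [(1 + 7/x)^x]^(5) · (1 + 7/x)^(0). The bracketed term tends to e^(7) and the second factor to 1, so the limit is e^(35).

e^(35)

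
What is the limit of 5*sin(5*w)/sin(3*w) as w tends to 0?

Substitution gives 0/0.
Divide numerator and denominator by w: sin(5w)/w → 5 and sin(3w)/w → 3, so the limit is 5·5/3 = 25/3.

25/3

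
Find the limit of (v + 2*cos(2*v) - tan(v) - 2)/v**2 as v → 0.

-4

Substitution gives 0/0 (the numerator vanishes to order 2).
Expand each term to order v^2: the coefficient of v^2 in −tan(v) is 0 and in 2·cos(2v) is -4.
Lower-order terms cancel with the polynomial part, so the numerator is (-4)·v^2 + o(v^2), and the limit is (-4)/(1) = -4.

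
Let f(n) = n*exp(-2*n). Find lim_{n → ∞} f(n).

Write as n^1/e^{2n}, an ∞/∞ form.
Exponential growth dominates any polynomial, so repeated L'Hôpital (or the standard result) gives 0.

0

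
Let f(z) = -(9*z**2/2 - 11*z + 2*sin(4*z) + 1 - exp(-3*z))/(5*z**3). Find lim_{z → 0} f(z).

Substitution gives 0/0 (the numerator vanishes to order 3).
Expand each term to order z^3: the coefficient of z^3 in −e^(-3z) is 9/2 and in 2·sin(4z) is -64/3.
Lower-order terms cancel with the polynomial part, so the numerator is (-101/6)·z^3 + o(z^3), and the limit is (-101/6)/(-5) = 101/30.

101/30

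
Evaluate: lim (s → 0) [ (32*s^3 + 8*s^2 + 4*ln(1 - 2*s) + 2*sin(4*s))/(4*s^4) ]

-4

Substitution gives 0/0; apply L'Hôpital's rule 4 times.
After differentiating numerator and denominator 4 times the quotient is (512*sin(4*s) - 384/(2*s - 1)^4)/(96); at s = 0 this is -4.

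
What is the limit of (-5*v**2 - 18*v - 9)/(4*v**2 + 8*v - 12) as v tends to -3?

-3/4

Since v = -3 makes numerator and denominator zero, (v + 3) divides both.
Cancelling it gives (-5*v - 3)/(4*v - 4); now plug in v = -3 to get -3/4.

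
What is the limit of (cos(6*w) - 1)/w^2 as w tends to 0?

-18

Direct substitution gives 0/0.
Apply L'Hôpital: lim (-6*sin(6*w))/(2*w), still 0/0.
After 2 applications of L'Hôpital's rule the quotient is (-36*cos(6*w))/(2); substituting w = 0 gives -18.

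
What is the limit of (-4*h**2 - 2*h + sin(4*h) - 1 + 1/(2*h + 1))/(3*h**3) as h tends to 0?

-56/9

Substitution gives 0/0 (the numerator vanishes to order 3).
Expand each term to order h^3: the coefficient of h^3 in sin(4h) is -32/3 and in 1/(1 + 2h) is -8.
Lower-order terms cancel with the polynomial part, so the numerator is (-56/3)·h^3 + o(h^3), and the limit is (-56/3)/(3) = -56/9.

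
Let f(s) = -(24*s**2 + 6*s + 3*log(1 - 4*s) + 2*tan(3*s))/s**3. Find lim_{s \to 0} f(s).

46

Substitution gives 0/0 (the numerator vanishes to order 3).
Expand each term to order s^3: the coefficient of s^3 in 3·ln(1 - 4s) is -64 and in 2·tan(3s) is 18.
Lower-order terms cancel with the polynomial part, so the numerator is (-46)·s^3 + o(s^3), and the limit is (-46)/(-1) = 46.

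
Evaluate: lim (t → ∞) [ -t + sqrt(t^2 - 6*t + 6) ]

-3

An ∞ − ∞ form. Rationalising with the conjugate, the difference becomes (-6t + 6) / (√(t^2 - 6*t + 6) + t).
For large t the denominator behaves like 2·t, so the quotient tends to -6/2 = -3.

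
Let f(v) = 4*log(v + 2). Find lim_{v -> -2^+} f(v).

-∞

As v → -2⁺, v + 2 → 0⁺ and ln(v + 2) → −∞.
Multiplying by 4 gives -∞.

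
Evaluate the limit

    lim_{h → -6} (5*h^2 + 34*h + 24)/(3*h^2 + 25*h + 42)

Since h = -6 makes numerator and denominator zero, (h + 6) divides both.
Cancelling it gives (5*h + 4)/(3*h + 7); now plug in h = -6 to get 26/11.

26/11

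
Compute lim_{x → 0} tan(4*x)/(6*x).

Substitution gives 0/0.
Since tan(u)/u → 1 as u → 0, tan(4x)/(4x) → 1 and the limit is 4/6 = 2/3.

2/3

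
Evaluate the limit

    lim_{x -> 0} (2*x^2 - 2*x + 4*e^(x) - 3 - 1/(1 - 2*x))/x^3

Substitution gives 0/0; apply L'Hôpital's rule 3 times.
After differentiating numerator and denominator 3 times the quotient is (4*e^(x) - 48/(2*x - 1)^4)/(6); at x = 0 this is -22/3.

-22/3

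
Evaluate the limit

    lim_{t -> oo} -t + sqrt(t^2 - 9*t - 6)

This has the form ∞ − ∞. Multiply and divide by the conjugate √(t^2 - 9*t - 6) + t.
That gives (-9t - 6) / (√(t^2 - 9*t - 6) + t).
Divide numerator and denominator by t: the limit is -9/(2·1) = -9/2.

-9/2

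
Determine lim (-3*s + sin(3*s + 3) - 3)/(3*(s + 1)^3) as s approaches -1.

Direct substitution gives 0/0.
Apply L'Hôpital: lim (3*cos(3*s + 3) - 3)/(9*(s + 1)^2), still 0/0.
Apply L'Hôpital: lim (-9*sin(3*s + 3))/(18*s + 18), still 0/0.
After 3 applications of L'Hôpital's rule the quotient is (-27*cos(3*s + 3))/(18); substituting s = -1 gives -3/2.

-3/2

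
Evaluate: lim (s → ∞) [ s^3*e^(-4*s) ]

Write as s^3/e^{4s}, an ∞/∞ form.
Exponential growth dominates any polynomial, so repeated L'Hôpital (or the standard result) gives 0.

0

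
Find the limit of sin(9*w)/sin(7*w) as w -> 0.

9/7

Substitution gives 0/0.
Divide numerator and denominator by w: sin(9w)/w → 9 and sin(7w)/w → 7, so the limit is 1·9/7 = 9/7.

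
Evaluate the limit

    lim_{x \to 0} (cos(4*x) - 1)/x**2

-8

Direct substitution gives 0/0.
Apply L'Hôpital: lim (-4*sin(4*x))/(2*x), still 0/0.
After 2 applications of L'Hôpital's rule the quotient is (-16*cos(4*x))/(2); substituting x = 0 gives -8.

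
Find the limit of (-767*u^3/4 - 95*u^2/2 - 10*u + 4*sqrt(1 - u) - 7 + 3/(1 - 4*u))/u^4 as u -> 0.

Substitution gives 0/0; apply L'Hôpital's rule 4 times.
After differentiating numerator and denominator 4 times the quotient is (-18432/(4*u - 1)^5 - 15/(4*(1 - u)^(7/2)))/(24); at u = 0 this is 24571/32.

24571/32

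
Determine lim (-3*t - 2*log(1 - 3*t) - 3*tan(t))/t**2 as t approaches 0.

9

Substitution gives 0/0 (the numerator vanishes to order 2).
Expand each term to order t^2: the coefficient of t^2 in -3·tan(t) is 0 and in -2·ln(1 - 3t) is 9.
Lower-order terms cancel with the polynomial part, so the numerator is (9)·t^2 + o(t^2), and the limit is (9)/(1) = 9.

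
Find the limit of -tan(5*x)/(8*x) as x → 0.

-5/8

Substitution gives 0/0.
Since tan(u)/u → 1 as u → 0, tan(5x)/(5x) → 1 and the limit is 5/(-8) = -5/8.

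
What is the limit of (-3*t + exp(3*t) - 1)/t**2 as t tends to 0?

9/2

Direct substitution gives 0/0.
Apply L'Hôpital: lim (3*e^(3*t) - 3)/(2*t), still 0/0.
After 2 applications of L'Hôpital's rule the quotient is (9*e^(3*t))/(2); substituting t = 0 gives 9/2.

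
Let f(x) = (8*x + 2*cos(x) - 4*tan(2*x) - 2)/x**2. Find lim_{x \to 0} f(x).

Substitution gives 0/0 (the numerator vanishes to order 2).
Expand each term to order x^2: the coefficient of x^2 in -4·tan(2x) is 0 and in 2·cos(x) is -1.
Lower-order terms cancel with the polynomial part, so the numerator is (-1)·x^2 + o(x^2), and the limit is (-1)/(1) = -1.

-1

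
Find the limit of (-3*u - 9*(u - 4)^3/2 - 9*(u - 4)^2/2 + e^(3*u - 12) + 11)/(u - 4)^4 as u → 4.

27/8

Direct substitution gives 0/0.
Apply L'Hôpital: lim (-9*u - 27*(u - 4)^2/2 + 3*e^(3*u - 12) + 33)/(4*(u - 4)^3), still 0/0.
Apply L'Hôpital: lim (-27*u + 9*e^(3*u - 12) + 99)/(12*(u - 4)^2), still 0/0.
Apply L'Hôpital: lim (27*e^(3*u - 12) - 27)/(24*u - 96), still 0/0.
After 4 applications of L'Hôpital's rule the quotient is (81*e^(3*u - 12))/(24); substituting u = 4 gives 27/8.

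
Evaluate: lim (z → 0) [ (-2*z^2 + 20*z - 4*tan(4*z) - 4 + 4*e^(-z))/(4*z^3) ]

-43/2

Substitution gives 0/0 (the numerator vanishes to order 3).
Expand each term to order z^3: the coefficient of z^3 in -4·tan(4z) is -256/3 and in 4·e^(-z) is -2/3.
Lower-order terms cancel with the polynomial part, so the numerator is (-86)·z^3 + o(z^3), and the limit is (-86)/(4) = -43/2.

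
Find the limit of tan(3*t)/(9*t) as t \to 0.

1/3

Substitution gives 0/0.
Since tan(u)/u → 1 as u → 0, tan(3t)/(3t) → 1 and the limit is 3/9 = 1/3.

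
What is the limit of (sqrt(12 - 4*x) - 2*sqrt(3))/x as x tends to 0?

A 0/0 form; rationalise with √(12 - 4x) + √12. This collapses the numerator to -4x, leaving -4/(√(12 - 4x) + √12) → -4/(2√12) = -√(3)/3.

-√(3)/3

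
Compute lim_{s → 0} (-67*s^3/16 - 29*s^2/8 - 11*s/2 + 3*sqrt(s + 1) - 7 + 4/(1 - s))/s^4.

497/128

Substitution gives 0/0; apply L'Hôpital's rule 4 times.
After differentiating numerator and denominator 4 times the quotient is (-45/(16*(s + 1)^(7/2)) - 96/(s - 1)^5)/(24); at s = 0 this is 497/128.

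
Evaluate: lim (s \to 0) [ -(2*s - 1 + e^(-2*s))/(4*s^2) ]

Direct substitution gives 0/0.
Apply L'Hôpital: lim (2 - 2*e^(-2*s))/(-8*s), still 0/0.
After 2 applications of L'Hôpital's rule the quotient is (4*e^(-2*s))/(-8); substituting s = 0 gives -1/2.

-1/2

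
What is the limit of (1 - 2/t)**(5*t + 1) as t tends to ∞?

e^(-10)

Write it as [(1 - 2/t)^t]^(5) · (1 - 2/t)^(1). The bracketed term tends to e^(-2) and the second factor to 1, so the limit is e^(-10).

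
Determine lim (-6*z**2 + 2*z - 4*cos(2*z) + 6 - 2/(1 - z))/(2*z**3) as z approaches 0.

Substitution gives 0/0 (the numerator vanishes to order 3).
Expand each term to order z^3: the coefficient of z^3 in -4·cos(2z) is 0 and in -2·1/(1 - z) is -2.
Lower-order terms cancel with the polynomial part, so the numerator is (-2)·z^3 + o(z^3), and the limit is (-2)/(2) = -1.

-1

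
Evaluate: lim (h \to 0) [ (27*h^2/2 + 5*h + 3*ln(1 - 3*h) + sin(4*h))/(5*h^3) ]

-113/15

Substitution gives 0/0 (the numerator vanishes to order 3).
Expand each term to order h^3: the coefficient of h^3 in sin(4h) is -32/3 and in 3·ln(1 - 3h) is -27.
Lower-order terms cancel with the polynomial part, so the numerator is (-113/3)·h^3 + o(h^3), and the limit is (-113/3)/(5) = -113/15.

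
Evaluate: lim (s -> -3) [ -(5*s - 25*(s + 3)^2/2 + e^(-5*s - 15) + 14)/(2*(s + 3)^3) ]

125/12

Direct substitution gives 0/0.
Apply L'Hôpital: lim (-25*s - 5*e^(-5*s - 15) - 70)/(-6*(s + 3)^2), still 0/0.
Apply L'Hôpital: lim (25*e^(-5*s - 15) - 25)/(-12*s - 36), still 0/0.
After 3 applications of L'Hôpital's rule the quotient is (-125*e^(-5*s - 15))/(-12); substituting s = -3 gives 125/12.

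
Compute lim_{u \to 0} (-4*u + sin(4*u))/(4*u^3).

-8/3

Direct substitution gives 0/0.
Apply L'Hôpital: lim (4*cos(4*u) - 4)/(12*u^2), still 0/0.
Apply L'Hôpital: lim (-16*sin(4*u))/(24*u), still 0/0.
After 3 applications of L'Hôpital's rule the quotient is (-64*cos(4*u))/(24); substituting u = 0 gives -8/3.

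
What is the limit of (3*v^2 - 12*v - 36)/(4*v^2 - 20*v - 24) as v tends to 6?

6/7

Direct substitution gives 0/0, so factor. Both numerator and denominator have (v - 6) as a factor.
After cancelling, the expression reduces to (3*v + 6)/(4*v + 4).
Substituting v = 6 gives 6/7.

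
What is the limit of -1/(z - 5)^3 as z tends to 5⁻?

As z → 5⁻, (z - 5) → 0⁻, so (z - 5)^3 → 0⁻ and -1/(z - 5)^3 → ∞.

∞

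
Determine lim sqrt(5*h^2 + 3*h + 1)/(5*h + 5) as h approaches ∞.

√(5)/5

For large |h|, √(5*h^2 + 3*h + 1) ≈ √5·|h| and the denominator ≈ 5h.
Since h → +∞, |h| = h, giving √5/(5) = √(5)/5.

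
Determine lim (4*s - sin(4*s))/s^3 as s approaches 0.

32/3

Direct substitution gives 0/0.
Apply L'Hôpital: lim (4 - 4*cos(4*s))/(3*s^2), still 0/0.
Apply L'Hôpital: lim (16*sin(4*s))/(6*s), still 0/0.
After 3 applications of L'Hôpital's rule the quotient is (64*cos(4*s))/(6); substituting s = 0 gives 32/3.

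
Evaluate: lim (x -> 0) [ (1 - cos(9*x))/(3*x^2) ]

Substitution gives 0/0.
Use (1 − cos u)/u² → 1/2 with u = 9x: the limit is 9²/(2·3) = 27/2.

27/2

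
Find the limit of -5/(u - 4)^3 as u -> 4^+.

-∞

As u → 4⁺, (u - 4) → 0⁺, so (u - 4)^3 → 0⁺ and -5/(u - 4)^3 → -∞.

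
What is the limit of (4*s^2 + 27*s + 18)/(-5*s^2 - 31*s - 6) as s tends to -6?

At s = -6 both the top and bottom vanish — a removable singularity. Factoring out (s + 6) from each leaves (4*s + 3)/(-5*s - 1), which at s = -6 equals -21/29.

-21/29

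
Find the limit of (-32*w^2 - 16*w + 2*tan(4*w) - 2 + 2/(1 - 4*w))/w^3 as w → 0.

Substitution gives 0/0; apply L'Hôpital's rule 3 times.
After differentiating numerator and denominator 3 times the quotient is (768*tan(4*w)^2/cos(4*w)^2 + 256/cos(4*w)^2 + 768/(4*w - 1)^4)/(6); at w = 0 this is 512/3.

512/3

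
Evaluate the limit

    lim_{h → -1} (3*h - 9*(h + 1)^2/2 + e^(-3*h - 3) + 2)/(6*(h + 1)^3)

Direct substitution gives 0/0.
Apply L'Hôpital: lim (-9*h - 3*e^(-3*h - 3) - 6)/(18*(h + 1)^2), still 0/0.
Apply L'Hôpital: lim (9*e^(-3*h - 3) - 9)/(36*h + 36), still 0/0.
After 3 applications of L'Hôpital's rule the quotient is (-27*e^(-3*h - 3))/(36); substituting h = -1 gives -3/4.

-3/4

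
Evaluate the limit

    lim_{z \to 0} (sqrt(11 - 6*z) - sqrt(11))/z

A 0/0 form; rationalise with √(11 - 6z) + √11. This collapses the numerator to -6z, leaving -6/(√(11 - 6z) + √11) → -6/(2√11) = -3*√(11)/11.

-3*√(11)/11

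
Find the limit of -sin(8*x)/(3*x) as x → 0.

Substitution gives 0/0.
Write it as (8/(-3))·sin(8x)/(8x); since sin(u)/u → 1, the limit is -8/3.

-8/3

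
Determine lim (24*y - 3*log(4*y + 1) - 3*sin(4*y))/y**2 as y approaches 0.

Substitution gives 0/0 (the numerator vanishes to order 2).
Expand each term to order y^2: the coefficient of y^2 in -3·ln(1 + 4y) is 24 and in -3·sin(4y) is 0.
Lower-order terms cancel with the polynomial part, so the numerator is (24)·y^2 + o(y^2), and the limit is (24)/(1) = 24.

24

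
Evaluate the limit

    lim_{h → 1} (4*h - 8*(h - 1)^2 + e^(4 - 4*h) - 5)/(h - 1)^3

Direct substitution gives 0/0.
Apply L'Hôpital: lim (-16*h - 4*e^(4 - 4*h) + 20)/(3*(h - 1)^2), still 0/0.
Apply L'Hôpital: lim (16*e^(4 - 4*h) - 16)/(6*h - 6), still 0/0.
After 3 applications of L'Hôpital's rule the quotient is (-64*e^(4 - 4*h))/(6); substituting h = 1 gives -32/3.

-32/3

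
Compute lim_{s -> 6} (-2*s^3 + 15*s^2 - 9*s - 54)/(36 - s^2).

15/4

Since s = 6 makes numerator and denominator zero, (s - 6) divides both.
Cancelling it gives (-2*s^2 + 3*s + 9)/(-s - 6); now plug in s = 6 to get 15/4.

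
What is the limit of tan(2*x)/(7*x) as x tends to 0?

2/7

Substitution gives 0/0.
Since tan(u)/u → 1 as u → 0, tan(2x)/(2x) → 1 and the limit is 2/7.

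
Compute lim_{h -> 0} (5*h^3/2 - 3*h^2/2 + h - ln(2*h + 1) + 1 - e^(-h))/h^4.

95/24

Substitution gives 0/0 (the numerator vanishes to order 4).
Expand each term to order h^4: the coefficient of h^4 in −e^(-h) is -1/24 and in −ln(1 + 2h) is 4.
Lower-order terms cancel with the polynomial part, so the numerator is (95/24)·h^4 + o(h^4), and the limit is (95/24)/(1) = 95/24.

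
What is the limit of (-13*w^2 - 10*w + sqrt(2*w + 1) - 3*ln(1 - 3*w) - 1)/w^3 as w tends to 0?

Substitution gives 0/0 (the numerator vanishes to order 3).
Expand each term to order w^3: the coefficient of w^3 in -3·ln(1 - 3w) is 27 and in √(1 + 2w) is 1/2.
Lower-order terms cancel with the polynomial part, so the numerator is (55/2)·w^3 + o(w^3), and the limit is (55/2)/(1) = 55/2.

55/2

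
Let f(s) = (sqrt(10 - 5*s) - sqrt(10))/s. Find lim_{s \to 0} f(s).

Substitution gives 0/0. Multiply numerator and denominator by the conjugate √(10 - 5s) + √10.
The numerator becomes (10 - 5s) − 10 = -5s, so the expression simplifies to -5/(√(10 - 5s) + √10).
Letting s → 0 gives -5/(2√10) = -√(10)/4.

-√(10)/4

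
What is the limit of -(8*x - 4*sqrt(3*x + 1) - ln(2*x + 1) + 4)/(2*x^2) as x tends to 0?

Substitution gives 0/0; apply L'Hôpital's rule 2 times.
After differentiating numerator and denominator 2 times the quotient is (9/(3*x + 1)^(3/2) + 4/(2*x + 1)^2)/(-4); at x = 0 this is -13/4.

-13/4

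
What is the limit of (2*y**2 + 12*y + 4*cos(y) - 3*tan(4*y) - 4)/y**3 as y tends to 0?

-64

Substitution gives 0/0; apply L'Hôpital's rule 3 times.
After differentiating numerator and denominator 3 times the quotient is (4*sin(y) - 1152*tan(4*y)^4 - 1536*tan(4*y)^2 - 384)/(6); at y = 0 this is -64.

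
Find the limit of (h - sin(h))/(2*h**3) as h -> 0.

1/12

Direct substitution gives 0/0.
Apply L'Hôpital: lim (1 - cos(h))/(6*h^2), still 0/0.
Apply L'Hôpital: lim (sin(h))/(12*h), still 0/0.
After 3 applications of L'Hôpital's rule the quotient is (cos(h))/(12); substituting h = 0 gives 1/12.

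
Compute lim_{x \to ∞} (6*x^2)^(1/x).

1

Base → ∞ and exponent → 0: an ∞^0 form.
Take logs: (1/x)·ln(6·x^2) = (ln 6 + 2·ln x)/x → 0.
So the limit is e^0 = 1.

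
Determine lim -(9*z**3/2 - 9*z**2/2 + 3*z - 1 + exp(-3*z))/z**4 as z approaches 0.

Direct substitution gives 0/0.
Apply L'Hôpital: lim (27*z^2/2 - 9*z + 3 - 3*e^(-3*z))/(-4*z^3), still 0/0.
Apply L'Hôpital: lim (27*z - 9 + 9*e^(-3*z))/(-12*z^2), still 0/0.
Apply L'Hôpital: lim (27 - 27*e^(-3*z))/(-24*z), still 0/0.
After 4 applications of L'Hôpital's rule the quotient is (81*e^(-3*z))/(-24); substituting z = 0 gives -27/8.

-27/8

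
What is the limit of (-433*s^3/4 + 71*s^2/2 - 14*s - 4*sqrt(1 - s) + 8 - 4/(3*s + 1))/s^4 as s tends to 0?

-10363/32

Substitution gives 0/0 (the numerator vanishes to order 4).
Expand each term to order s^4: the coefficient of s^4 in -4·√(1 - s) is 5/32 and in -4·1/(1 + 3s) is -324.
Lower-order terms cancel with the polynomial part, so the numerator is (-10363/32)·s^4 + o(s^4), and the limit is (-10363/32)/(1) = -10363/32.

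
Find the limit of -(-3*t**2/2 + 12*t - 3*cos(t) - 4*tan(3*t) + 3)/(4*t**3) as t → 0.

Substitution gives 0/0; apply L'Hôpital's rule 3 times.
After differentiating numerator and denominator 3 times the quotient is (-3*sin(t) - 648*tan(3*t)^4 - 864*tan(3*t)^2 - 216)/(-24); at t = 0 this is 9.

9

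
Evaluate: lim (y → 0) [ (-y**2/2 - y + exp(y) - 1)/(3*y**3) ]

1/18

Direct substitution gives 0/0.
Apply L'Hôpital: lim (-y + e^(y) - 1)/(9*y^2), still 0/0.
Apply L'Hôpital: lim (e^(y) - 1)/(18*y), still 0/0.
After 3 applications of L'Hôpital's rule the quotient is (e^(y))/(18); substituting y = 0 gives 1/18.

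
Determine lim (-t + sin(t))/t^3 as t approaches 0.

-1/6

Direct substitution gives 0/0.
Apply L'Hôpital: lim (cos(t) - 1)/(3*t^2), still 0/0.
Apply L'Hôpital: lim (-sin(t))/(6*t), still 0/0.
After 3 applications of L'Hôpital's rule the quotient is (-cos(t))/(6); substituting t = 0 gives -1/6.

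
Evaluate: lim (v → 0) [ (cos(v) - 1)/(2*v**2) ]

-1/4

Direct substitution gives 0/0.
Apply L'Hôpital: lim (-sin(v))/(4*v), still 0/0.
After 2 applications of L'Hôpital's rule the quotient is (-cos(v))/(4); substituting v = 0 gives -1/4.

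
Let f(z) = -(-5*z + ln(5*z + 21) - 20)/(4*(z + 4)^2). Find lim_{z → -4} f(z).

Direct substitution gives 0/0.
Apply L'Hôpital: lim (-5 + 5/(5*z + 21))/(-8*z - 32), still 0/0.
After 2 applications of L'Hôpital's rule the quotient is (-25/(5*z + 21)^2)/(-8); substituting z = -4 gives 25/8.

25/8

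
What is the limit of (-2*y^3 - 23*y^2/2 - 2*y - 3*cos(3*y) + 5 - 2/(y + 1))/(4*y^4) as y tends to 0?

Substitution gives 0/0 (the numerator vanishes to order 4).
Expand each term to order y^4: the coefficient of y^4 in -2·1/(1 + y) is -2 and in -3·cos(3y) is -81/8.
Lower-order terms cancel with the polynomial part, so the numerator is (-97/8)·y^4 + o(y^4), and the limit is (-97/8)/(4) = -97/32.

-97/32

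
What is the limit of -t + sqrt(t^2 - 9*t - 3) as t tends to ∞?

-9/2

An ∞ − ∞ form. Rationalising with the conjugate, the difference becomes (-9t - 3) / (√(t^2 - 9*t - 3) + t).
For large t the denominator behaves like 2·t, so the quotient tends to -9/2 = -9/2.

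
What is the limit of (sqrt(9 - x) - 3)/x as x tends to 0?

Substitution gives 0/0. Multiply numerator and denominator by the conjugate √(9 - x) + √9.
The numerator becomes (9 - x) − 9 = -x, so the expression simplifies to -1/(√(9 - x) + √9).
Letting x → 0 gives -1/(2√9) = -1/6.

-1/6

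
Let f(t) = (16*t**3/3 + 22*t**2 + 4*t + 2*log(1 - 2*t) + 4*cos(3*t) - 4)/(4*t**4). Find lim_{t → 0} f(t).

11/8

Substitution gives 0/0; apply L'Hôpital's rule 4 times.
After differentiating numerator and denominator 4 times the quotient is (324*cos(3*t) - 192/(2*t - 1)^4)/(96); at t = 0 this is 11/8.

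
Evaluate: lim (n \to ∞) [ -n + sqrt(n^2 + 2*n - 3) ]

An ∞ − ∞ form. Rationalising with the conjugate, the difference becomes (2n - 3) / (√(n^2 + 2*n - 3) + n).
For large n the denominator behaves like 2·n, so the quotient tends to 2/2 = 1.

1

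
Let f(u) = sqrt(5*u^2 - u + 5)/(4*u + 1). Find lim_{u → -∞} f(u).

For large |u|, √(5*u^2 - u + 5) ≈ √5·|u| and the denominator ≈ 4u.
Since u → −∞, |u| = −u, giving −√5/(4) = -√(5)/4.

-√(5)/4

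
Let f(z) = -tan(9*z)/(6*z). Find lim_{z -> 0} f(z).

-3/2

Substitution gives 0/0.
Since tan(u)/u → 1 as u → 0, tan(9z)/(9z) → 1 and the limit is 9/(-6) = -3/2.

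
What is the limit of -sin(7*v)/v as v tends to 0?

-7

Substitution gives 0/0.
Write it as (7/(-1))·sin(7v)/(7v); since sin(u)/u → 1, the limit is -7.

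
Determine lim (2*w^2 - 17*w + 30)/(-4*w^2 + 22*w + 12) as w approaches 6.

-7/26

Direct substitution gives 0/0, so factor. Both numerator and denominator have (w - 6) as a factor.
After cancelling, the expression reduces to (2*w - 5)/(-4*w - 2).
Substituting w = 6 gives -7/26.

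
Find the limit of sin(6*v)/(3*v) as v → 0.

Substitution gives 0/0.
Write it as (6/3)·sin(6v)/(6v); since sin(u)/u → 1, the limit is 2.

2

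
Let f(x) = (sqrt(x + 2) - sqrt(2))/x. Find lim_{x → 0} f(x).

√(2)/4

Substitution gives 0/0. Multiply numerator and denominator by the conjugate √(2 + x) + √2.
The numerator becomes (2 + x) − 2 = x, so the expression simplifies to 1/(√(2 + x) + √2).
Letting x → 0 gives 1/(2√2) = √(2)/4.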